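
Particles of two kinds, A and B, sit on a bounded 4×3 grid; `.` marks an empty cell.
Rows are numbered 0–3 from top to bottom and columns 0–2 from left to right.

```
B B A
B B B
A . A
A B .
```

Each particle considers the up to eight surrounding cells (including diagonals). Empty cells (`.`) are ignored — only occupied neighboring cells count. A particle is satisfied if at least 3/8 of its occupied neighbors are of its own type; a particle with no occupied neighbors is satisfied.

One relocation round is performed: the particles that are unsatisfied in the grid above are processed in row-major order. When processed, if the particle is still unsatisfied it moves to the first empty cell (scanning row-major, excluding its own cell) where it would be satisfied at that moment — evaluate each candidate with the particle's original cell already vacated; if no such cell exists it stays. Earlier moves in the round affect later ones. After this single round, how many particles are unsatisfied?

Initially unsatisfied (in order): (0,2), (2,0), (2,2), (3,1).
  (0,2) → (2,1).
  (2,0): now satisfied by earlier moves; stays.
  (2,2) → (3,2).
  (3,1) → (0,2).
Resulting grid:
B B B
B B B
A A .
A . A
All satisfied now.

0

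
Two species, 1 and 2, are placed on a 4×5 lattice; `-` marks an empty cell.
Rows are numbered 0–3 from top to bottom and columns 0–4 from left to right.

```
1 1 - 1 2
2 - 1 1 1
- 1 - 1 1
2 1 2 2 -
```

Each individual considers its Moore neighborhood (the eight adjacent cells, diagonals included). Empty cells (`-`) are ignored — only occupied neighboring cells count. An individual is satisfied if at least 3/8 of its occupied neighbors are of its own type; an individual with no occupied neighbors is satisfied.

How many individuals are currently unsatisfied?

6

Row 0: (0,0)1 1/2 satisfied · (0,1)1 2/3 satisfied · (0,3)1 3/4 satisfied · (0,4)2 0/3 not
Row 1: (1,0)2 0/3 not · (1,2)1 5/5 satisfied · (1,3)1 5/6 satisfied · (1,4)1 4/5 satisfied
Row 2: (2,1)1 2/5 satisfied · (2,3)1 4/6 satisfied · (2,4)1 3/4 satisfied
Row 3: (3,0)2 0/2 not · (3,1)1 1/3 not · (3,2)2 1/4 not · (3,3)2 1/3 not
Unsatisfied: (0,4), (1,0), (3,0), (3,1), (3,2), (3,3) — 6 in total.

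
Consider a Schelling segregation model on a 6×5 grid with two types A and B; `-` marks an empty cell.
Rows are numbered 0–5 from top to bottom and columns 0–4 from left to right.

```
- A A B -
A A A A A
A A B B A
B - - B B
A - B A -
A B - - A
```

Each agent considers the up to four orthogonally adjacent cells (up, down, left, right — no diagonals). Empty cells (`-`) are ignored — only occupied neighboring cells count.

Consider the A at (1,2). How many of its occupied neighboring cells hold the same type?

3

Occupied neighbors of (1,2): (0,2)=A, (2,2)=B, (1,1)=A, (1,3)=A.
Same type (A): 3 of 4.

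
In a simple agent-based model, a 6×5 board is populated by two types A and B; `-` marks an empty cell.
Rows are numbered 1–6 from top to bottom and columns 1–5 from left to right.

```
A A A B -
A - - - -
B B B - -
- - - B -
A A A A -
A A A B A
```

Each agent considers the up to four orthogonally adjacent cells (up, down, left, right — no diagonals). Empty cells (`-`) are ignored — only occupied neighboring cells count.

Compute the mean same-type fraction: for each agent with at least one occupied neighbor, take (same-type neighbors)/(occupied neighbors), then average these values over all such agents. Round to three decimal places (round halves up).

0.639

Row 1: (1,1)A 2/2 · (1,2)A 2/2 · (1,3)A 1/2 · (1,4)B 0/1
Row 2: (2,1)A 1/2
Row 3: (3,1)B 1/2 · (3,2)B 2/2 · (3,3)B 1/1
Row 4: (4,4)B 0/1
Row 5: (5,1)A 2/2 · (5,2)A 3/3 · (5,3)A 3/3 · (5,4)A 1/3
Row 6: (6,1)A 2/2 · (6,2)A 3/3 · (6,3)A 2/3 · (6,4)B 0/3 · (6,5)A 0/1
Sum over 18 agents: 2/2 + 2/2 + 1/2 + 0/1 + 1/2 + 1/2 + 2/2 + 1/1 + 0/1 + 2/2 + 3/3 + 3/3 + 1/3 + 2/2 + 3/3 + 2/3 + 0/3 + 0/1 = 23/2; mean = 23/2 ÷ 18 = 23/36 = 0.638888… → 0.639.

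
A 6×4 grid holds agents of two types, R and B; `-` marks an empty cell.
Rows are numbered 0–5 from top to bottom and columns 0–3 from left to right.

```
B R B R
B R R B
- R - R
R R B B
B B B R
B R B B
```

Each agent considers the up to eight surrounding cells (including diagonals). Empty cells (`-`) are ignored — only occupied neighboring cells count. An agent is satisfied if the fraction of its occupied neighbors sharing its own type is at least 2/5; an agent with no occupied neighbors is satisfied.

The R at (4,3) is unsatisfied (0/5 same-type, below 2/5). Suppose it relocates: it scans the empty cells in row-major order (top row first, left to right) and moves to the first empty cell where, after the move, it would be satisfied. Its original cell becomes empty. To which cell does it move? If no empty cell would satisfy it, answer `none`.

(2,0)

Vacating (4,3). Empty cells in order:
  (2,0): 4/5 same-type → satisfied — stop here.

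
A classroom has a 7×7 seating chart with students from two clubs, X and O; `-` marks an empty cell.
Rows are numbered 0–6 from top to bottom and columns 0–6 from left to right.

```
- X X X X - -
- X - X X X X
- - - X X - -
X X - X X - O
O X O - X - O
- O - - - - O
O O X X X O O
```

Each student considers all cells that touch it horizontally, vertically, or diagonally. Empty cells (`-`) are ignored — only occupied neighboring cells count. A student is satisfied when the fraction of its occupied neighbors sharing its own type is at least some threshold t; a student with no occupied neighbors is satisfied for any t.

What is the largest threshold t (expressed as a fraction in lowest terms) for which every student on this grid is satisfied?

1/4

(0,1)X 2/2
(0,2)X 4/4
(0,3)X 4/4
(0,4)X 4/4
(1,1)X 2/2
(1,3)X 6/6
(1,4)X 6/6
(1,5)X 4/4
(1,6)X 1/1
(2,3)X 5/5
(2,4)X 6/6
(3,0)X 2/3
(3,1)X 2/4
(3,3)X 4/5
(3,4)X 4/4
(3,6)O 1/1
(4,0)O 1/4
(4,1)X 2/5
(4,2)O 1/4
(4,4)X 2/2
(4,6)O 2/2
(5,1)O 4/6
(5,6)O 3/3
(6,0)O 2/2
(6,1)O 2/3
(6,2)X 1/3
(6,3)X 2/2
(6,4)X 1/2
(6,5)O 2/3
(6,6)O 2/2
The smallest same-type fraction is 1/4 at (4,0), which reduces to 1/4. Any threshold above that leaves this student unsatisfied.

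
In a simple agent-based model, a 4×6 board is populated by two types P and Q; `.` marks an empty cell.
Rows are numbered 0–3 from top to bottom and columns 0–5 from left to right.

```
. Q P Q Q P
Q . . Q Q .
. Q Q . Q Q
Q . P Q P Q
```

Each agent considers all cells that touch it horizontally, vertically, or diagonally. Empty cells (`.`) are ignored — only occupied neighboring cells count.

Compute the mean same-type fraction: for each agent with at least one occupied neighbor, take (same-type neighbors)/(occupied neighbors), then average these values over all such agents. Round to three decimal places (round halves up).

0.583

(0,1)Q 1/2
(0,2)P 0/3
(0,3)Q 3/4
(0,4)Q 3/4
(0,5)P 0/2
(1,0)Q 2/2
(1,3)Q 5/6
(1,4)Q 5/6
(2,1)Q 3/4
(2,2)Q 3/4
(2,4)Q 5/6
(2,5)Q 3/4
(3,0)Q 1/1
(3,2)P 0/3
(3,3)Q 2/4
(3,4)P 0/4
(3,5)Q 2/3
Sum over 17 agents: 1/2 + 0/3 + 3/4 + 3/4 + 0/2 + 2/2 + 5/6 + 5/6 + 3/4 + 3/4 + 5/6 + 3/4 + 1/1 + 0/3 + 2/4 + 0/4 + 2/3 = 119/12; mean = 119/12 ÷ 17 = 7/12 = 0.583333… → 0.583.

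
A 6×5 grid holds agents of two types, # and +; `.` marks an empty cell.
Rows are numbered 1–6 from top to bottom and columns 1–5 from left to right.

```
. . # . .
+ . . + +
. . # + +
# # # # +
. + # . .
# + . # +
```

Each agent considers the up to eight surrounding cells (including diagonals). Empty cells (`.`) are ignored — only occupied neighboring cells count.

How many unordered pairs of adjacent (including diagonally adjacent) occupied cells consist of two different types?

Scan each occupied cell's neighbors to the right and below (and the two forward diagonals) so each pair is counted once.
Row 1: #(1,3)–+(2,4)≠  → 1/1 unlike.
Row 2: +(2,4)–+(2,5)= +(2,4)–+(3,4)= +(2,4)–+(3,5)= +(2,4)–#(3,3)≠ +(2,5)–+(3,5)= +(2,5)–+(3,4)=  → 1/6 unlike.
Row 3: #(3,3)–+(3,4)≠ #(3,3)–#(4,3)= #(3,3)–#(4,4)= #(3,3)–#(4,2)= +(3,4)–+(3,5)= +(3,4)–#(4,4)≠ +(3,4)–+(4,5)= +(3,4)–#(4,3)≠ +(3,5)–+(4,5)= +(3,5)–#(4,4)≠  → 4/10 unlike.
Row 4: #(4,1)–#(4,2)= #(4,1)–+(5,2)≠ #(4,2)–#(4,3)= #(4,2)–+(5,2)≠ #(4,2)–#(5,3)= #(4,3)–#(4,4)= #(4,3)–#(5,3)= #(4,3)–+(5,2)≠ #(4,4)–+(4,5)≠ #(4,4)–#(5,3)=  → 4/10 unlike.
Row 5: +(5,2)–#(5,3)≠ +(5,2)–+(6,2)= +(5,2)–#(6,1)≠ #(5,3)–#(6,4)= #(5,3)–+(6,2)≠  → 3/5 unlike.
Row 6: #(6,1)–+(6,2)≠ #(6,4)–+(6,5)≠  → 2/2 unlike.
Total adjacent occupied pairs: 34; unlike-type pairs: 15.

15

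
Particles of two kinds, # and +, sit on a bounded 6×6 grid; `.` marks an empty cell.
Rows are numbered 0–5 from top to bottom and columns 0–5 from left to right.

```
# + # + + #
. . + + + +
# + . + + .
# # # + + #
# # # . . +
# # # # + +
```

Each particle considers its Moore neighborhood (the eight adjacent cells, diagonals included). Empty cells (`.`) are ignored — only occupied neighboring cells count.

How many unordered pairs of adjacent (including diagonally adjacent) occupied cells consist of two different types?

Scan each occupied cell's neighbors to the right and below (and the two forward diagonals) so each pair is counted once.
From row 0: 8 unlike of 16 pairs (running 8/16).
From row 1: 0 unlike of 10 pairs (running 8/26).
From row 2: 6 unlike of 13 pairs (running 14/39).
From row 3: 4 unlike of 15 pairs (running 18/54).
From row 4: 0 unlike of 12 pairs (running 18/66).
From row 5: 1 unlike of 5 pairs (running 19/71).
Total adjacent occupied pairs: 71; unlike-type pairs: 19.

19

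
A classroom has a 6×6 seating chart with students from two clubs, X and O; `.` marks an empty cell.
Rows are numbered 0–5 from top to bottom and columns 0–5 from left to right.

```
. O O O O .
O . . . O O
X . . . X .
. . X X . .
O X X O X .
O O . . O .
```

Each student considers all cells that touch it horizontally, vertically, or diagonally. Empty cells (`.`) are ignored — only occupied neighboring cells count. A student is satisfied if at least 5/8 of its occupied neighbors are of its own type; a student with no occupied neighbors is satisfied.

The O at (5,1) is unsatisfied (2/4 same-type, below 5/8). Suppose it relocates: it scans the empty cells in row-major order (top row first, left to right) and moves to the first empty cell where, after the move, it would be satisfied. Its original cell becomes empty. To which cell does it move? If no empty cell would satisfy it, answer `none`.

(0,0)

Vacating (5,1). Empty cells in order:
  (0,0): 2/2 same-type → satisfied — stop here.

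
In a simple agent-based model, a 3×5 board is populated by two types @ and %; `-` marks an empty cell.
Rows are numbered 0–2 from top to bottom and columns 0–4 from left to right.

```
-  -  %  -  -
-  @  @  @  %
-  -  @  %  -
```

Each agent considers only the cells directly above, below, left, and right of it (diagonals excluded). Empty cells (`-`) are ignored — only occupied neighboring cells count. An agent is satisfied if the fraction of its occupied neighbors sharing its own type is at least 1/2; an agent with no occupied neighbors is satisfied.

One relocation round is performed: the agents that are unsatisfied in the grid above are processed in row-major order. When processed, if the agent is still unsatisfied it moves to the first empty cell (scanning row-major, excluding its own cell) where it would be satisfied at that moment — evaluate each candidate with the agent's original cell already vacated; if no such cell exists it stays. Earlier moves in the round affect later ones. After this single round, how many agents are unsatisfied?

Initially unsatisfied (in order): (0,2), (1,3), (1,4), (2,3).
  (0,2) → (0,0).
  (1,3) → (0,1).
  (1,4): now satisfied by earlier moves; stays.
  (2,3) → (0,3).
Resulting grid:
% @ - % -
- @ @ - %
- - @ - -
Unsatisfied now: (0,0).

1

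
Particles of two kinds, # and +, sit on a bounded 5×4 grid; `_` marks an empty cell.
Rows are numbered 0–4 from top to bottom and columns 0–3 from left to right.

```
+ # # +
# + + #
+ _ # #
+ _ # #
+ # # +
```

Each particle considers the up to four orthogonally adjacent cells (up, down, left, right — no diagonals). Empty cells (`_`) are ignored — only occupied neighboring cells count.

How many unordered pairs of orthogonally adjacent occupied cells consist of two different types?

Scan each occupied cell's neighbors to the right and below so each pair is counted once.
From row 0: 6 unlike of 7 pairs (running 6/7).
From row 1: 4 unlike of 6 pairs (running 10/13).
From row 2: 0 unlike of 4 pairs (running 10/17).
From row 3: 1 unlike of 4 pairs (running 11/21).
From row 4: 2 unlike of 3 pairs (running 13/24).
Total adjacent occupied pairs: 24; unlike-type pairs: 13.

13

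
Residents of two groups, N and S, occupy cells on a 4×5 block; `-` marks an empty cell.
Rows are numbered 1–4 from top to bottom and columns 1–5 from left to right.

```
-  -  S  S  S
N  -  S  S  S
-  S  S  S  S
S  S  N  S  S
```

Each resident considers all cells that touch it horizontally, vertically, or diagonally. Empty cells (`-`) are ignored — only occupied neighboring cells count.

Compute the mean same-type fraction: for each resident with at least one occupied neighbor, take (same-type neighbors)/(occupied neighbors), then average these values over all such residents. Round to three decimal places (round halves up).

(1,3)S 3/3
(1,4)S 5/5
(1,5)S 3/3
(2,1)N 0/1
(2,3)S 6/6
(2,4)S 8/8
(2,5)S 5/5
(3,2)S 4/6
(3,3)S 6/7
(3,4)S 7/8
(3,5)S 5/5
(4,1)S 2/2
(4,2)S 3/4
(4,3)N 0/5
(4,4)S 4/5
(4,5)S 3/3
Sum over 16 residents: 3/3 + 5/5 + 3/3 + 0/1 + 6/6 + 8/8 + 5/5 + 4/6 + 6/7 + 7/8 + 5/5 + 2/2 + 3/4 + 0/5 + 4/5 + 3/3 = 10877/840; mean = 10877/840 ÷ 16 = 10877/13440 = 0.809300… → 0.809.

0.809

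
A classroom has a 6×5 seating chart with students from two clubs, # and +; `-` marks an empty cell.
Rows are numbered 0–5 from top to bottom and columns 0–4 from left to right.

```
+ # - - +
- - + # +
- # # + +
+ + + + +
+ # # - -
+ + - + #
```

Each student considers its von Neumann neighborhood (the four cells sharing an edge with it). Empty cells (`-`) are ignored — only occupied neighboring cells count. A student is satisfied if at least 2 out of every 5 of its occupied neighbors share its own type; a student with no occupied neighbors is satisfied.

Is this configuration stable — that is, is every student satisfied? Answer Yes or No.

Row 0: (0,0)+ 0/1 unhappy · (0,1)# 0/1 unhappy · (0,4)+ 1/1 ok
Row 1: (1,2)+ 0/2 unhappy · (1,3)# 0/3 unhappy · (1,4)+ 2/3 ok
Row 2: (2,1)# 1/2 ok · (2,2)# 1/4 unhappy · (2,3)+ 2/4 ok · (2,4)+ 3/3 ok
Row 3: (3,0)+ 2/2 ok · (3,1)+ 2/4 ok · (3,2)+ 2/4 ok · (3,3)+ 3/3 ok · (3,4)+ 2/2 ok
Row 4: (4,0)+ 2/3 ok · (4,1)# 1/4 unhappy · (4,2)# 1/2 ok
Row 5: (5,0)+ 2/2 ok · (5,1)+ 1/2 ok · (5,3)+ 0/1 unhappy · (5,4)# 0/1 unhappy
For instance (0,0) has only 0/1 same-type neighbors, below 2/5.

No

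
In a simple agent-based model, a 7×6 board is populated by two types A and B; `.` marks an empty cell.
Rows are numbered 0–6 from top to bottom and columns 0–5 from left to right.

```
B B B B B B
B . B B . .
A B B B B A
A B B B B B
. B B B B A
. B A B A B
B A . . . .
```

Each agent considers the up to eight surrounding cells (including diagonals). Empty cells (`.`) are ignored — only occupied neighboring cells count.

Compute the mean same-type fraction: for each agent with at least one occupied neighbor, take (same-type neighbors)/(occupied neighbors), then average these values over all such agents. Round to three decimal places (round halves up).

Row 0: (0,0)B 2/2 · (0,1)B 4/4 · (0,2)B 4/4 · (0,3)B 4/4 · (0,4)B 3/3 · (0,5)B 1/1
Row 1: (1,0)B 3/4 · (1,2)B 7/7 · (1,3)B 7/7
Row 2: (2,0)A 1/4 · (2,1)B 5/7 · (2,2)B 7/7 · (2,3)B 7/7 · (2,4)B 5/6 · (2,5)A 0/3
Row 3: (3,0)A 1/4 · (3,1)B 5/7 · (3,2)B 8/8 · (3,3)B 8/8 · (3,4)B 6/8 · (3,5)B 3/5
Row 4: (4,1)B 4/6 · (4,2)B 7/8 · (4,3)B 6/8 · (4,4)B 6/8 · (4,5)A 1/5
Row 5: (5,1)B 3/5 · (5,2)A 1/6 · (5,3)B 3/5 · (5,4)A 1/5 · (5,5)B 1/3
Row 6: (6,0)B 1/2 · (6,1)A 1/3
Sum over 33 agents: 2/2 + 4/4 + 4/4 + 4/4 + 3/3 + 1/1 + 3/4 + 7/7 + 7/7 + 1/4 + 5/7 + 7/7 + 7/7 + 5/6 + 0/3 + 1/4 + 5/7 + 8/8 + 8/8 + 6/8 + 3/5 + 4/6 + 7/8 + 6/8 + 6/8 + 1/5 + 3/5 + 1/6 + 3/5 + 1/5 + 1/3 + 1/2 + 1/3 = 19183/840; mean = 19183/840 ÷ 33 = 19183/27720 = 0.692027… → 0.692.

0.692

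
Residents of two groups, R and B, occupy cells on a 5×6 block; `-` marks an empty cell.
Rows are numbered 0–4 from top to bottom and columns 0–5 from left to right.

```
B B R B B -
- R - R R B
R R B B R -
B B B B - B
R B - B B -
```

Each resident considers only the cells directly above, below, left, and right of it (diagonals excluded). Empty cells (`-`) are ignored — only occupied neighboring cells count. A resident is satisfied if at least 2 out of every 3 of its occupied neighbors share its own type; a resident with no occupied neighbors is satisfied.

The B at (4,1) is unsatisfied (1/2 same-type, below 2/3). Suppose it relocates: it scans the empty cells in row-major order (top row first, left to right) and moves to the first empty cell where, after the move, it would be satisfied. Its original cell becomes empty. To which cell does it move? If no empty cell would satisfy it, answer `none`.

(0,5)

Vacating (4,1). Empty cells in order:
  (0,5): 2/2 same-type → satisfied — stop here.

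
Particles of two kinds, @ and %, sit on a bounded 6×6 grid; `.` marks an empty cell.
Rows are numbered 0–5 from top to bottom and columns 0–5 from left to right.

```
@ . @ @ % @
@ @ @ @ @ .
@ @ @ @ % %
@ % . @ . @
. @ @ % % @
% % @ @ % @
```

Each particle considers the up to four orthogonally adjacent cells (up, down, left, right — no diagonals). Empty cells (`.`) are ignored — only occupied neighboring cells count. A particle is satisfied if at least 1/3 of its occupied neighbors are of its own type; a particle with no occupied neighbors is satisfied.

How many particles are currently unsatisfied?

4

Row 0: (0,0)@ 1/1 satisfied · (0,2)@ 2/2 satisfied · (0,3)@ 2/3 satisfied · (0,4)% 0/3 not · (0,5)@ 0/1 not
Row 1: (1,0)@ 3/3 satisfied · (1,1)@ 3/3 satisfied · (1,2)@ 4/4 satisfied · (1,3)@ 4/4 satisfied · (1,4)@ 1/3 satisfied
Row 2: (2,0)@ 3/3 satisfied · (2,1)@ 3/4 satisfied · (2,2)@ 3/3 satisfied · (2,3)@ 3/4 satisfied · (2,4)% 1/3 satisfied · (2,5)% 1/2 satisfied
Row 3: (3,0)@ 1/2 satisfied · (3,1)% 0/3 not · (3,3)@ 1/2 satisfied · (3,5)@ 1/2 satisfied
Row 4: (4,1)@ 1/3 satisfied · (4,2)@ 2/3 satisfied · (4,3)% 1/4 not · (4,4)% 2/3 satisfied · (4,5)@ 2/3 satisfied
Row 5: (5,0)% 1/1 satisfied · (5,1)% 1/3 satisfied · (5,2)@ 2/3 satisfied · (5,3)@ 1/3 satisfied · (5,4)% 1/3 satisfied · (5,5)@ 1/2 satisfied
Unsatisfied: (0,4), (0,5), (3,1), (4,3) — 4 in total.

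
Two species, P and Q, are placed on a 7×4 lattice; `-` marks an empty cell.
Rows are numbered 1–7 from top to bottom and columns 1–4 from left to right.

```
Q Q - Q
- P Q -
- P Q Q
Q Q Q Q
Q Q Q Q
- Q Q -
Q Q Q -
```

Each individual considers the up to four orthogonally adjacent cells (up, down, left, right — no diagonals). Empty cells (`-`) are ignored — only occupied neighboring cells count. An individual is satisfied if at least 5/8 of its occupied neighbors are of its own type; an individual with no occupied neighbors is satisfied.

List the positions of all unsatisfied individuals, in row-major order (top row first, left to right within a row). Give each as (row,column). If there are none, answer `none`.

(1,2), (2,2), (2,3), (3,2)

(1,1)Q 1/1 ok
(1,2)Q 1/2 unhappy
(1,4)Q 0/0 ok
(2,2)P 1/3 unhappy
(2,3)Q 1/2 unhappy
(3,2)P 1/3 unhappy
(3,3)Q 3/4 ok
(3,4)Q 2/2 ok
(4,1)Q 2/2 ok
(4,2)Q 3/4 ok
(4,3)Q 4/4 ok
(4,4)Q 3/3 ok
(5,1)Q 2/2 ok
(5,2)Q 4/4 ok
(5,3)Q 4/4 ok
(5,4)Q 2/2 ok
(6,2)Q 3/3 ok
(6,3)Q 3/3 ok
(7,1)Q 1/1 ok
(7,2)Q 3/3 ok
(7,3)Q 2/2 ok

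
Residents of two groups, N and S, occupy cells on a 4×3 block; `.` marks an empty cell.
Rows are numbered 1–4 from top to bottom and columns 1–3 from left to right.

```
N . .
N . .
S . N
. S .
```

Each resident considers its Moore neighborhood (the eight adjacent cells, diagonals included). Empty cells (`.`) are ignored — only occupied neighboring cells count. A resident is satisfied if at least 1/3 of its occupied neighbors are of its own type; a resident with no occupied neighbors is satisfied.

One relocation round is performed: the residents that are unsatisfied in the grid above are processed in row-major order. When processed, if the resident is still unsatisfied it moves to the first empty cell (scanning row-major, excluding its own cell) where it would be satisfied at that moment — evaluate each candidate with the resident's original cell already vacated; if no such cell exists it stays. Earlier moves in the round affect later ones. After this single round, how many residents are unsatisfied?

Initially unsatisfied (in order): (3,3).
  (3,3) → (1,2).
Resulting grid:
N N .
N . .
S . .
. S .
All satisfied now.

0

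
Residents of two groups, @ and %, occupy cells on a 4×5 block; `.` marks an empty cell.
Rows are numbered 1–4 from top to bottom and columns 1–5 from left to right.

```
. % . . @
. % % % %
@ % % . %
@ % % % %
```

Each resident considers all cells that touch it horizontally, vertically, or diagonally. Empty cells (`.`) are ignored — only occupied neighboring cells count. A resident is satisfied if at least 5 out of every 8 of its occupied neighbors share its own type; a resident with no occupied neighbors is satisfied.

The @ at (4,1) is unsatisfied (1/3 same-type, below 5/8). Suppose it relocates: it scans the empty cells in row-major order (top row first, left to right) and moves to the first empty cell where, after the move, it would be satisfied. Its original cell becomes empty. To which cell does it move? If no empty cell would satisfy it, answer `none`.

none

Vacating (4,1). Empty cells in order:
  (1,1): 0/2 same-type → still unsatisfied.
  (1,3): 0/4 same-type → still unsatisfied.
  (1,4): 1/4 same-type → still unsatisfied.
  (2,1): 1/4 same-type → still unsatisfied.
  (3,4): 0/8 same-type → still unsatisfied.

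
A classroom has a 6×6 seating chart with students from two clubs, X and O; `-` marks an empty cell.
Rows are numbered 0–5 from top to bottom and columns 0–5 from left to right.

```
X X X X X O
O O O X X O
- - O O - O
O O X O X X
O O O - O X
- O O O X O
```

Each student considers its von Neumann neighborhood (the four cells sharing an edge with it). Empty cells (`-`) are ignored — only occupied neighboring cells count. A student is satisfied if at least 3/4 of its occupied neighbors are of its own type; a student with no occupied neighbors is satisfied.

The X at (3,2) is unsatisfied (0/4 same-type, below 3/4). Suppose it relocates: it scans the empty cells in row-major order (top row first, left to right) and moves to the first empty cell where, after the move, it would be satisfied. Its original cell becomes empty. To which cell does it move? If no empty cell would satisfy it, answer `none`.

Vacating (3,2). Empty cells in order:
  (2,0): 0/2 same-type → still unsatisfied.
  (2,1): 0/3 same-type → still unsatisfied.
  (2,4): 2/4 same-type → still unsatisfied.
  (4,3): 0/4 same-type → still unsatisfied.
  (5,0): 0/2 same-type → still unsatisfied.

none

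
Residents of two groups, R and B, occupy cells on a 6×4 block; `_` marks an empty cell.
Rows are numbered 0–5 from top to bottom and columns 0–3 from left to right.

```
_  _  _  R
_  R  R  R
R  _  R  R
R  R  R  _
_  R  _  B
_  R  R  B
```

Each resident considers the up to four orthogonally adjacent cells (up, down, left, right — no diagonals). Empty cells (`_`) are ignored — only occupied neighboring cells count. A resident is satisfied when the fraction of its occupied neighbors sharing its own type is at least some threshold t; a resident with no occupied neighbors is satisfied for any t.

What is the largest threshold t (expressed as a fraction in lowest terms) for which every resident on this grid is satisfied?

1/2

(0,3)R 1/1
(1,1)R 1/1
(1,2)R 3/3
(1,3)R 3/3
(2,0)R 1/1
(2,2)R 3/3
(2,3)R 2/2
(3,0)R 2/2
(3,1)R 3/3
(3,2)R 2/2
(4,1)R 2/2
(4,3)B 1/1
(5,1)R 2/2
(5,2)R 1/2
(5,3)B 1/2
The smallest same-type fraction is 1/2 at (5,2), which reduces to 1/2. Any threshold above that leaves this resident unsatisfied.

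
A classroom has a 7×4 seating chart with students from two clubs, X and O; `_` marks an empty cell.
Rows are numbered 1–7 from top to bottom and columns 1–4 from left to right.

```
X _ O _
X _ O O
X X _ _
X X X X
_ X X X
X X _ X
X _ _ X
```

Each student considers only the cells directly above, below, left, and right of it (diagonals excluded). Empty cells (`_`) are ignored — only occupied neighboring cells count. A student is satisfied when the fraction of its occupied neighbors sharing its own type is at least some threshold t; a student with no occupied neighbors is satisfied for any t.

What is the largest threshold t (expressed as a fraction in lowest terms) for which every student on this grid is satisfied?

(1,1)X 1/1
(1,3)O 1/1
(2,1)X 2/2
(2,3)O 2/2
(2,4)O 1/1
(3,1)X 3/3
(3,2)X 2/2
(4,1)X 2/2
(4,2)X 4/4
(4,3)X 3/3
(4,4)X 2/2
(5,2)X 3/3
(5,3)X 3/3
(5,4)X 3/3
(6,1)X 2/2
(6,2)X 2/2
(6,4)X 2/2
(7,1)X 1/1
(7,4)X 1/1
The smallest same-type fraction is 1/1 at (1,1), which reduces to 1/1. Any threshold above that leaves this student unsatisfied.

1/1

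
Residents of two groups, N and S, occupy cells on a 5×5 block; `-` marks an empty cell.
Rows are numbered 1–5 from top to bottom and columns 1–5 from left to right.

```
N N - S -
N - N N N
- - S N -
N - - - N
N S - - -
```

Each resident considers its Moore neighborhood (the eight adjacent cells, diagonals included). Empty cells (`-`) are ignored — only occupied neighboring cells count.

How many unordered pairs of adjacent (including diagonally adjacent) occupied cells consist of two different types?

8

Scan each occupied cell's neighbors to the right and below (and the two forward diagonals) so each pair is counted once.
From row 1: 3 unlike of 7 pairs (running 3/7).
From row 2: 2 unlike of 7 pairs (running 5/14).
From row 3: 1 unlike of 2 pairs (running 6/16).
From row 4: 1 unlike of 2 pairs (running 7/18).
From row 5: 1 unlike of 1 pairs (running 8/19).
Total adjacent occupied pairs: 19; unlike-type pairs: 8.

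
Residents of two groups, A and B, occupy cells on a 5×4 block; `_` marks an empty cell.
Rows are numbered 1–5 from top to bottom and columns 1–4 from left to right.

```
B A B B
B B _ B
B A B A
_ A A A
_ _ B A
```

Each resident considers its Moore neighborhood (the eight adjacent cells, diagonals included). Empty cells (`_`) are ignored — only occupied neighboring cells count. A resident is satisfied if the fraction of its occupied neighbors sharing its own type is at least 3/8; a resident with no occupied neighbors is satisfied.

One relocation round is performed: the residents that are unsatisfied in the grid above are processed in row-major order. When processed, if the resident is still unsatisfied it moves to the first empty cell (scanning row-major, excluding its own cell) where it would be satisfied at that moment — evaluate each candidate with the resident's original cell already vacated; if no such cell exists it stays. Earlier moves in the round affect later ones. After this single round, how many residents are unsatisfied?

Initially unsatisfied (in order): (1,2), (3,2), (3,3), (5,3).
  (1,2) → (4,1).
  (3,2): now satisfied by earlier moves; stays.
  (3,3) → (1,2).
  (5,3) → (2,3).
Resulting grid:
B B B B
B B B B
B A _ A
A A A A
_ _ _ A
All satisfied now.

0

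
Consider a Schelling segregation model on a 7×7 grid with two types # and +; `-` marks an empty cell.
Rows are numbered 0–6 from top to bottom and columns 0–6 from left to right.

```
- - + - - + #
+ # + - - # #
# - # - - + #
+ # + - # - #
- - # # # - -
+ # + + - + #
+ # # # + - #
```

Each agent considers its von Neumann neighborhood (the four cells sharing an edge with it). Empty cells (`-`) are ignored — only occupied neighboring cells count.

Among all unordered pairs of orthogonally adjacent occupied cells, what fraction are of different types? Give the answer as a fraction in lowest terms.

Scan each occupied cell's neighbors to the right and below so each pair is counted once.
From row 0: 2 unlike of 4 pairs (running 2/4).
From row 1: 5 unlike of 7 pairs (running 7/11).
From row 2: 3 unlike of 4 pairs (running 10/15).
From row 3: 3 unlike of 4 pairs (running 13/19).
From row 4: 2 unlike of 4 pairs (running 15/23).
From row 5: 5 unlike of 9 pairs (running 20/32).
From row 6: 2 unlike of 4 pairs (running 22/36).
Total adjacent occupied pairs: 36; unlike-type pairs: 22.
22/36 reduces to 11/18.

11/18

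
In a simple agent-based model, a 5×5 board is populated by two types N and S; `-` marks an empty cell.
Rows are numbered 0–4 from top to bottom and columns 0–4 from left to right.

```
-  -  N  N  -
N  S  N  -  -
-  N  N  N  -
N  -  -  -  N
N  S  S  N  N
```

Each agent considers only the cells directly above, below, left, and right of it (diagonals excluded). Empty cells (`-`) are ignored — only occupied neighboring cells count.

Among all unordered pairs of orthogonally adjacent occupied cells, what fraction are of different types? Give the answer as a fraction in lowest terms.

Scan each occupied cell's neighbors to the right and below so each pair is counted once.
Row 0: N(0,2)–N(0,3)= N(0,2)–N(1,2)=  → 0/2 unlike.
Row 1: N(1,0)–S(1,1)≠ S(1,1)–N(1,2)≠ S(1,1)–N(2,1)≠ N(1,2)–N(2,2)=  → 3/4 unlike.
Row 2: N(2,1)–N(2,2)= N(2,2)–N(2,3)=  → 0/2 unlike.
Row 3: N(3,0)–N(4,0)= N(3,4)–N(4,4)=  → 0/2 unlike.
Row 4: N(4,0)–S(4,1)≠ S(4,1)–S(4,2)= S(4,2)–N(4,3)≠ N(4,3)–N(4,4)=  → 2/4 unlike.
Total adjacent occupied pairs: 14; unlike-type pairs: 5.
5/14 is already in lowest terms.

5/14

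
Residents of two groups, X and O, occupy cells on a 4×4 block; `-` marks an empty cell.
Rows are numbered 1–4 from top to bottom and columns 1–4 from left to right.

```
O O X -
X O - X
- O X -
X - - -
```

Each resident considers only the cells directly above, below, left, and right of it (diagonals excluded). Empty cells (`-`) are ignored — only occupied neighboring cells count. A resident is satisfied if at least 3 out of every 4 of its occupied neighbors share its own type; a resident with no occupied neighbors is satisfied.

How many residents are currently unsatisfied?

7

Row 1: (1,1)O 1/2 unhappy · (1,2)O 2/3 unhappy · (1,3)X 0/1 unhappy
Row 2: (2,1)X 0/2 unhappy · (2,2)O 2/3 unhappy · (2,4)X 0/0 ok
Row 3: (3,2)O 1/2 unhappy · (3,3)X 0/1 unhappy
Row 4: (4,1)X 0/0 ok
Unsatisfied: (1,1), (1,2), (1,3), (2,1), (2,2), (3,2), (3,3) — 7 in total.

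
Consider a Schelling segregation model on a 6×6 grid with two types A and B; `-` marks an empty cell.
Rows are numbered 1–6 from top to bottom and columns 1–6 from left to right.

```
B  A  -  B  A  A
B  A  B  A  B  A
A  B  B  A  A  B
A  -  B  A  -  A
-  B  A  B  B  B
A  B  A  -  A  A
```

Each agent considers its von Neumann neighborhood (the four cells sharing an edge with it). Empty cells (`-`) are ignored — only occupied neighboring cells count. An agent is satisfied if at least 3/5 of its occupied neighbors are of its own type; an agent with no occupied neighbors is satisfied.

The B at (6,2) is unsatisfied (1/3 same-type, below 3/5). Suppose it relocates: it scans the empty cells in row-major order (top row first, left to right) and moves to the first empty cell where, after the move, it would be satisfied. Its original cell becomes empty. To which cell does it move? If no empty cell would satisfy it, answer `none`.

Vacating (6,2). Empty cells in order:
  (1,3): 2/3 same-type → satisfied — stop here.

(1,3)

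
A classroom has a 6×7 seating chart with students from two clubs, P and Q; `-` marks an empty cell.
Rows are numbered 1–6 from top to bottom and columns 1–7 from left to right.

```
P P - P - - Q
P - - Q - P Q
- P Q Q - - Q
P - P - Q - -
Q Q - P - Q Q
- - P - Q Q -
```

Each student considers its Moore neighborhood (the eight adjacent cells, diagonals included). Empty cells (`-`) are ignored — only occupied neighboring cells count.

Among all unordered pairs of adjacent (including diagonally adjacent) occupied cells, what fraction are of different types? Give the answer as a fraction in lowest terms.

Scan each occupied cell's neighbors to the right and below (and the two forward diagonals) so each pair is counted once.
From row 1: 2 unlike of 6 pairs (running 2/6).
From row 2: 2 unlike of 6 pairs (running 4/12).
From row 3: 3 unlike of 7 pairs (running 7/19).
From row 4: 4 unlike of 6 pairs (running 11/25).
From row 5: 2 unlike of 8 pairs (running 13/33).
From row 6: 0 unlike of 1 pairs (running 13/34).
Total adjacent occupied pairs: 34; unlike-type pairs: 13.
13/34 is already in lowest terms.

13/34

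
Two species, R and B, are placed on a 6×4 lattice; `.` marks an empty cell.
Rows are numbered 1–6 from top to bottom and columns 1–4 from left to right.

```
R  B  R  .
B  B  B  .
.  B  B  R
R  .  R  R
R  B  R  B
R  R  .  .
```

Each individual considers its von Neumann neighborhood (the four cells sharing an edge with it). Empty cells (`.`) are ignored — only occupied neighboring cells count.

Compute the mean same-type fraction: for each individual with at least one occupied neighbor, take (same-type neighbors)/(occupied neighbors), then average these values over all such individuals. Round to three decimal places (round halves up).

0.519

Row 1: (1,1)R 0/2 · (1,2)B 1/3 · (1,3)R 0/2
Row 2: (2,1)B 1/2 · (2,2)B 4/4 · (2,3)B 2/3
Row 3: (3,2)B 2/2 · (3,3)B 2/4 · (3,4)R 1/2
Row 4: (4,1)R 1/1 · (4,3)R 2/3 · (4,4)R 2/3
Row 5: (5,1)R 2/3 · (5,2)B 0/3 · (5,3)R 1/3 · (5,4)B 0/2
Row 6: (6,1)R 2/2 · (6,2)R 1/2
Sum over 18 individuals: 0/2 + 1/3 + 0/2 + 1/2 + 4/4 + 2/3 + 2/2 + 2/4 + 1/2 + 1/1 + 2/3 + 2/3 + 2/3 + 0/3 + 1/3 + 0/2 + 2/2 + 1/2 = 28/3; mean = 28/3 ÷ 18 = 14/27 = 0.518518… → 0.519.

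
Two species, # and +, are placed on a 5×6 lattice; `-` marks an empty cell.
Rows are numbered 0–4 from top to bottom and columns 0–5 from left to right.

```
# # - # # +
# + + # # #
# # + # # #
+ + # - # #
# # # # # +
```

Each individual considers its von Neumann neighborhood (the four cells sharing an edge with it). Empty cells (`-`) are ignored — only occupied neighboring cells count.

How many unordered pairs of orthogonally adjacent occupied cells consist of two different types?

Scan each occupied cell's neighbors to the right and below so each pair is counted once.
From row 0: 3 unlike of 8 pairs (running 3/8).
From row 1: 3 unlike of 11 pairs (running 6/19).
From row 2: 5 unlike of 10 pairs (running 11/29).
From row 3: 4 unlike of 8 pairs (running 15/37).
From row 4: 1 unlike of 5 pairs (running 16/42).
Total adjacent occupied pairs: 42; unlike-type pairs: 16.

16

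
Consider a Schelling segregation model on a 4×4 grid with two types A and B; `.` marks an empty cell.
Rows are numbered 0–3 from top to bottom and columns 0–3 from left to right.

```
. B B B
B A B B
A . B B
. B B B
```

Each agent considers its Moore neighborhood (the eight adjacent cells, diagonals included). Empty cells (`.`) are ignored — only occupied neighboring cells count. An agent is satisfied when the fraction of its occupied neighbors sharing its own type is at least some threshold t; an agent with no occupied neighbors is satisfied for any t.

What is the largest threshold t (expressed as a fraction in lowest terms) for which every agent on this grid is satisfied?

1/6

(0,1)B 3/4
(0,2)B 4/5
(0,3)B 3/3
(1,0)B 1/3
(1,1)A 1/6
(1,2)B 6/7
(1,3)B 5/5
(2,0)A 1/3
(2,2)B 6/7
(2,3)B 5/5
(3,1)B 2/3
(3,2)B 4/4
(3,3)B 3/3
The smallest same-type fraction is 1/6 at (1,1), which reduces to 1/6. Any threshold above that leaves this agent unsatisfied.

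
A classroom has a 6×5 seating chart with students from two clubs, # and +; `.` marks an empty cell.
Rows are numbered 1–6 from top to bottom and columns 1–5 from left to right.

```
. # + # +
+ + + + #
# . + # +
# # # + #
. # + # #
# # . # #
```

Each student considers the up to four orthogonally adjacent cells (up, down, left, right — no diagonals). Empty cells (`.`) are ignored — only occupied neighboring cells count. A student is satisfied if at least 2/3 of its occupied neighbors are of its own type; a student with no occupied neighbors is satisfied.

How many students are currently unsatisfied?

Row 1: (1,2)# 0/2 not · (1,3)+ 1/3 not · (1,4)# 0/3 not · (1,5)+ 0/2 not
Row 2: (2,1)+ 1/2 not · (2,2)+ 2/3 satisfied · (2,3)+ 4/4 satisfied · (2,4)+ 1/4 not · (2,5)# 0/3 not
Row 3: (3,1)# 1/2 not · (3,3)+ 1/3 not · (3,4)# 0/4 not · (3,5)+ 0/3 not
Row 4: (4,1)# 2/2 satisfied · (4,2)# 3/3 satisfied · (4,3)# 1/4 not · (4,4)+ 0/4 not · (4,5)# 1/3 not
Row 5: (5,2)# 2/3 satisfied · (5,3)+ 0/3 not · (5,4)# 2/4 not · (5,5)# 3/3 satisfied
Row 6: (6,1)# 1/1 satisfied · (6,2)# 2/2 satisfied · (6,4)# 2/2 satisfied · (6,5)# 2/2 satisfied
Unsatisfied: (1,2), (1,3), (1,4), (1,5), (2,1), (2,4), (2,5), (3,1), (3,3), (3,4), (3,5), (4,3), (4,4), (4,5), (5,3), (5,4) — 16 in total.

16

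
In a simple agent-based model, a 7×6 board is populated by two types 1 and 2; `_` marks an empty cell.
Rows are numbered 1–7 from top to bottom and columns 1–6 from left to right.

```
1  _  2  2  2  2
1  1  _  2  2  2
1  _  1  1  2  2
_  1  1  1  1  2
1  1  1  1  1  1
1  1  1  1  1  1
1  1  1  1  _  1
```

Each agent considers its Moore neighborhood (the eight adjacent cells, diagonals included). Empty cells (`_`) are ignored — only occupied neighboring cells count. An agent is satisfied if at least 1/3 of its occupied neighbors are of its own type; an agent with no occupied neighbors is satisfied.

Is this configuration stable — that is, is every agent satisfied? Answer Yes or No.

Yes

Row 1: (1,1)1 2/2 satisfied · (1,3)2 2/3 satisfied · (1,4)2 4/4 satisfied · (1,5)2 5/5 satisfied · (1,6)2 3/3 satisfied
Row 2: (2,1)1 3/3 satisfied · (2,2)1 4/5 satisfied · (2,4)2 5/7 satisfied · (2,5)2 7/8 satisfied · (2,6)2 5/5 satisfied
Row 3: (3,1)1 3/3 satisfied · (3,3)1 5/6 satisfied · (3,4)1 4/7 satisfied · (3,5)2 5/8 satisfied · (3,6)2 4/5 satisfied
Row 4: (4,2)1 6/6 satisfied · (4,3)1 7/7 satisfied · (4,4)1 7/8 satisfied · (4,5)1 5/8 satisfied · (4,6)2 2/5 satisfied
Row 5: (5,1)1 4/4 satisfied · (5,2)1 7/7 satisfied · (5,3)1 8/8 satisfied · (5,4)1 8/8 satisfied · (5,5)1 7/8 satisfied · (5,6)1 4/5 satisfied
Row 6: (6,1)1 5/5 satisfied · (6,2)1 8/8 satisfied · (6,3)1 8/8 satisfied · (6,4)1 7/7 satisfied · (6,5)1 7/7 satisfied · (6,6)1 4/4 satisfied
Row 7: (7,1)1 3/3 satisfied · (7,2)1 5/5 satisfied · (7,3)1 5/5 satisfied · (7,4)1 4/4 satisfied · (7,6)1 2/2 satisfied
All meet the threshold, so the configuration is stable.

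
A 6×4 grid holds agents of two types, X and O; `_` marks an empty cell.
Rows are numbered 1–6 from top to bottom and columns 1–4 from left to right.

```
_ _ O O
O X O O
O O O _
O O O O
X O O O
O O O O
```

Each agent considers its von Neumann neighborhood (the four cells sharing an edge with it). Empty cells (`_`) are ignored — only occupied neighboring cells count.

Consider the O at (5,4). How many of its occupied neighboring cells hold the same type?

Occupied neighbors of (5,4): (4,4)=O, (6,4)=O, (5,3)=O.
Same type (O): 3 of 3.

3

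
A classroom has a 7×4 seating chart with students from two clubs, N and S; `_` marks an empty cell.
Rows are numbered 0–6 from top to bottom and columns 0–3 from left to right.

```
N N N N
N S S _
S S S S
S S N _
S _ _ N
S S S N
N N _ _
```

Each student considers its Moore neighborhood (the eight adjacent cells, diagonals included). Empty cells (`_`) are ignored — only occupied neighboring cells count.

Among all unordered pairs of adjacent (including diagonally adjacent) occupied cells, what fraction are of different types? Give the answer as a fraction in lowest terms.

Scan each occupied cell's neighbors to the right and below (and the two forward diagonals) so each pair is counted once.
Row 0: N(0,0)–N(0,1)= N(0,0)–N(1,0)= N(0,0)–S(1,1)≠ N(0,1)–N(0,2)= N(0,1)–S(1,1)≠ N(0,1)–S(1,2)≠ N(0,1)–N(1,0)= N(0,2)–N(0,3)= N(0,2)–S(1,2)≠ N(0,2)–S(1,1)≠ N(0,3)–S(1,2)≠  → 6/11 unlike.
Row 1: N(1,0)–S(1,1)≠ N(1,0)–S(2,0)≠ N(1,0)–S(2,1)≠ S(1,1)–S(1,2)= S(1,1)–S(2,1)= S(1,1)–S(2,2)= S(1,1)–S(2,0)= S(1,2)–S(2,2)= S(1,2)–S(2,3)= S(1,2)–S(2,1)=  → 3/10 unlike.
Row 2: S(2,0)–S(2,1)= S(2,0)–S(3,0)= S(2,0)–S(3,1)= S(2,1)–S(2,2)= S(2,1)–S(3,1)= S(2,1)–N(3,2)≠ S(2,1)–S(3,0)= S(2,2)–S(2,3)= S(2,2)–N(3,2)≠ S(2,2)–S(3,1)= S(2,3)–N(3,2)≠  → 3/11 unlike.
Row 3: S(3,0)–S(3,1)= S(3,0)–S(4,0)= S(3,1)–N(3,2)≠ S(3,1)–S(4,0)= N(3,2)–N(4,3)=  → 1/5 unlike.
Row 4: S(4,0)–S(5,0)= S(4,0)–S(5,1)= N(4,3)–N(5,3)= N(4,3)–S(5,2)≠  → 1/4 unlike.
Row 5: S(5,0)–S(5,1)= S(5,0)–N(6,0)≠ S(5,0)–N(6,1)≠ S(5,1)–S(5,2)= S(5,1)–N(6,1)≠ S(5,1)–N(6,0)≠ S(5,2)–N(5,3)≠ S(5,2)–N(6,1)≠  → 6/8 unlike.
Row 6: N(6,0)–N(6,1)=  → 0/1 unlike.
Total adjacent occupied pairs: 50; unlike-type pairs: 20.
20/50 reduces to 2/5.

2/5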